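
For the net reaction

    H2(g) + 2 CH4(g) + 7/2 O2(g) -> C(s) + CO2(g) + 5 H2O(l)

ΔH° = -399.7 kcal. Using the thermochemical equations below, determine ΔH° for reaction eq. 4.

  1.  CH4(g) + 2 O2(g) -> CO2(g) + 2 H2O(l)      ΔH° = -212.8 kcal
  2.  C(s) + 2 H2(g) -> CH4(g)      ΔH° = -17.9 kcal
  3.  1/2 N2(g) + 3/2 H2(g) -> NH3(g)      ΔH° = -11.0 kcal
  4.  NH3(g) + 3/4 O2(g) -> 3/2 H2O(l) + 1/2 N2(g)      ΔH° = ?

ΔH° = -91.4 kcal

eq. 1 as written (CO2(g) already on the product side): -212.8 kcal
eq. 2 reversed (reverse to put C(s) on the product side): +17.9 kcal
eq. 3 × 2: (2)·(-11.0) = -22.0 kcal
eq. 4 × 2: contributes 2·x
-399.7 = (-212.8) + (+17.9) + (-22.0) + 2·x
x = (-399.7 − (-216.9)) / (2) = -91.4 kcal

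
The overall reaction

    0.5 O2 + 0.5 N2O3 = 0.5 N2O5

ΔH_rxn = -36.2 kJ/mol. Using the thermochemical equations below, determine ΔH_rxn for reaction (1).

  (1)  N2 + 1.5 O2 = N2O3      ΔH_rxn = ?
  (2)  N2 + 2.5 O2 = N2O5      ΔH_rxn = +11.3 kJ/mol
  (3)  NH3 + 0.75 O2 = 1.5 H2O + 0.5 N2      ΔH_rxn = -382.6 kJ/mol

ΔH_rxn = 83.7 kJ/mol

(1) reversed and × 1/2: contributes −1/2·x
(2) × 1/2: (1/2)·(+11.3) = +5.65 kJ/mol
(3): not needed.
-36.2 = (+5.65) − 1/2·x
x = (-36.2 − (+5.65)) / (-1/2) = 83.7 kJ/mol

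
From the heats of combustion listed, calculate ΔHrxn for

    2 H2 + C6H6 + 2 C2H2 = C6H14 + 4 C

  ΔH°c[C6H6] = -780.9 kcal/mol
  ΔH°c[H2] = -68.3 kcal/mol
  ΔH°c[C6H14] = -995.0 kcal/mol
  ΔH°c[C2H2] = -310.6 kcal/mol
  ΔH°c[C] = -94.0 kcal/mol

With combustion enthalpies, reactants minus products:
= [2·(-68.3) + 1·(-780.9) + 2·(-310.6)] − [1·(-995.0) + 4·(-94.0)]
= -167.7 kcal/mol

ΔHrxn = -167.7 kcal/mol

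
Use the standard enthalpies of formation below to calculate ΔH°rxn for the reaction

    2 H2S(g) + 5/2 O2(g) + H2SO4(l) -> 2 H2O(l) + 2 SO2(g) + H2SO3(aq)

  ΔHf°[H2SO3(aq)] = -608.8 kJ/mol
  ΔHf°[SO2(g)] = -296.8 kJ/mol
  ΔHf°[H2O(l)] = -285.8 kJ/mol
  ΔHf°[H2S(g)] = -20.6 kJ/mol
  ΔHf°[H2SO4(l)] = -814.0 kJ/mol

ΔH°rxn = -918.8 kJ/mol

ΔH°rxn = Σ nΔHf°(products) − Σ nΔHf°(reactants).
Products: 2·(-285.8) + 2·(-296.8) + 1·(-608.8) = -1774.0
Reactants: 2·(-20.6) + 5/2·(+0.0) + 1·(-814.0) = -855.2
ΔH°rxn = (-1774.0) − (-855.2) = -918.8 kJ/mol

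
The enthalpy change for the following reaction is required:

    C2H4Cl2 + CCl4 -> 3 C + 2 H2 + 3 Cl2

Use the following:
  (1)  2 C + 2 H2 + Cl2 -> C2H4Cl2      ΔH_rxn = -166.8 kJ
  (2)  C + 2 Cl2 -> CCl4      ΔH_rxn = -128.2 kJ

ΔH_rxn = 295.0 kJ

(1) reversed: +166.8 kJ
(2) reversed: +128.2 kJ
ΔH_rxn = (-1)·(-166.8) + (-1)·(-128.2) = 295.0 kJ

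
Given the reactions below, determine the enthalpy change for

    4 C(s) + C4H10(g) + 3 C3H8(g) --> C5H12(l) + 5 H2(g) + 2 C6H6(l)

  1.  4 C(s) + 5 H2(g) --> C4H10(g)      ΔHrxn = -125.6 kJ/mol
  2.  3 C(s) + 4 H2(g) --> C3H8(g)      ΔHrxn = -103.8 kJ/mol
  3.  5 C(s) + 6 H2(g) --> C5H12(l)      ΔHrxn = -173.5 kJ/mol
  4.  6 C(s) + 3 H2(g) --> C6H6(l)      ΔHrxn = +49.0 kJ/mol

ΔHrxn = 361.5 kJ/mol

eq. 1 reversed: +125.6 kJ/mol
eq. 2 reversed and × 3: (-3)·(-103.8) = +311.4 kJ/mol
eq. 3 as written: -173.5 kJ/mol
eq. 4 × 2: (2)·(+49.0) = +98.0 kJ/mol
Summing the manipulated equations, ΔHrxn = (-1)·(-125.6) + (-3)·(-103.8) + (1)·(-173.5) + (2)·(+49.0) = 361.5 kJ/mol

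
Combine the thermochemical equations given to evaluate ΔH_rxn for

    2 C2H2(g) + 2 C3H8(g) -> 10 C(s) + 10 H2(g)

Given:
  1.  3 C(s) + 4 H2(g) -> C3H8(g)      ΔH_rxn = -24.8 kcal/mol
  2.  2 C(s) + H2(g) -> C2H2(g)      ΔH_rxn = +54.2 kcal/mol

eq. 1 reversed and × 2 (reverse to put C3H8(g) on the reactant side; scale by 2 for the 2 C3H8(g)): (-2)·(-24.8) = +49.6 kcal/mol
eq. 2 reversed and × 2 (reverse to put C2H2(g) on the reactant side; ×2 to match 2 C2H2(g) in the target): (-2)·(+54.2) = -108.4 kcal/mol
By Hess's law, ΔH_rxn = (-2)·(-24.8) + (-2)·(+54.2) = -58.8 kcal/mol

ΔH_rxn = -58.8 kcal/mol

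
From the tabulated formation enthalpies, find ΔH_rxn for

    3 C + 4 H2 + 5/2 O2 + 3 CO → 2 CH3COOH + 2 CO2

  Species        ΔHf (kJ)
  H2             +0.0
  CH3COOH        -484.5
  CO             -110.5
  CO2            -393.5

ΔH_rxn = -1424.5 kJ

ΔH°rxn = Σ nΔHf°(products) − Σ nΔHf°(reactants).
Products: 2·(-484.5) + 2·(-393.5) = -1756.0
Reactants: 3·(+0.0) + 4·(+0.0) + 5/2·(+0.0) + 3·(-110.5) = -331.5
ΔH_rxn = (-1756.0) − (-331.5) = -1424.5 kJ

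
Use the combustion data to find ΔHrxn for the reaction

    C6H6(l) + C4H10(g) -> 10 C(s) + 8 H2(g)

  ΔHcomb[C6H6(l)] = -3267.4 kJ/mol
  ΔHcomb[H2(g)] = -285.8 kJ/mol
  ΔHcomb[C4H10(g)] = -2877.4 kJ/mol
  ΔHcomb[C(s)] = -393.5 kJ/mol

ΔHrxn = 76.6 kJ/mol

Using ΔH = Σ nΔHc°(reactants) − Σ nΔHc°(products):
= [1·(-3267.4) + 1·(-2877.4)] − [10·(-393.5) + 8·(-285.8)]
= 76.6 kJ/mol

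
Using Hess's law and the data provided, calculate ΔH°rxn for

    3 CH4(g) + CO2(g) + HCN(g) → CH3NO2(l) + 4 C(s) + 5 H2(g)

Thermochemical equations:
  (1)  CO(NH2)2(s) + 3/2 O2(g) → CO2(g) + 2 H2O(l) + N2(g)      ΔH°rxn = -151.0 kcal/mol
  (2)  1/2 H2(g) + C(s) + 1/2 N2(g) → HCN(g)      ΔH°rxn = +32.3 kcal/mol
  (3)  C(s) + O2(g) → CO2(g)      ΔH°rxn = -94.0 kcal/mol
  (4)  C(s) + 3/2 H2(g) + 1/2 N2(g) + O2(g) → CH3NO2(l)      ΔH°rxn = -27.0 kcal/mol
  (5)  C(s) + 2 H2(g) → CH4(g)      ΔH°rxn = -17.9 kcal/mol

ΔH°rxn = 88.4 kcal/mol

(1): not needed.
(2) reversed: -32.3 kcal/mol
(3) reversed: +94.0 kcal/mol
(4) as written: -27.0 kcal/mol
(5) reversed and × 3: (-3)·(-17.9) = +53.7 kcal/mol
Summing the manipulated equations, ΔH°rxn = (-1)·(+32.3) + (-1)·(-94.0) + (1)·(-27.0) + (-3)·(-17.9) = 88.4 kcal/mol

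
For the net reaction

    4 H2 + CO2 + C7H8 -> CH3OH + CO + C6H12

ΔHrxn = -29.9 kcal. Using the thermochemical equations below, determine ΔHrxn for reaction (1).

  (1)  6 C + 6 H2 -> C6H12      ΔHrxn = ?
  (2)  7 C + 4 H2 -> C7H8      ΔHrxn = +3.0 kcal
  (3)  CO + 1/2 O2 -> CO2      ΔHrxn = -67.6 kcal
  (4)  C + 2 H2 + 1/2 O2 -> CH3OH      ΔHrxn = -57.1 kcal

(1) as written: contributes x
(2) reversed: -3.0 kcal
(3) reversed: +67.6 kcal
(4) as written: -57.1 kcal
-29.9 = (-3.0) + (+67.6) + (-57.1) + x
x = (-29.9 − (+7.5)) / (1) = -37.4 kcal

ΔHrxn = -37.4 kcal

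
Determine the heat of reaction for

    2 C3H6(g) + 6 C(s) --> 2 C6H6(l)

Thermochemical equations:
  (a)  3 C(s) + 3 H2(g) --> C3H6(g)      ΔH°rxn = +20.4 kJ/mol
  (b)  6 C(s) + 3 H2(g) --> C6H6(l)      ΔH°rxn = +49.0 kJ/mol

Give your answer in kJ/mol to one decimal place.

(a) reversed and × 2: (-2)·(+20.4) = -40.8 kJ/mol
(b) × 2: (2)·(+49.0) = +98.0 kJ/mol
By Hess's law, ΔH°rxn = (-40.8) + (+98.0) = 57.2 kJ/mol

ΔH°rxn = 57.2 kJ/mol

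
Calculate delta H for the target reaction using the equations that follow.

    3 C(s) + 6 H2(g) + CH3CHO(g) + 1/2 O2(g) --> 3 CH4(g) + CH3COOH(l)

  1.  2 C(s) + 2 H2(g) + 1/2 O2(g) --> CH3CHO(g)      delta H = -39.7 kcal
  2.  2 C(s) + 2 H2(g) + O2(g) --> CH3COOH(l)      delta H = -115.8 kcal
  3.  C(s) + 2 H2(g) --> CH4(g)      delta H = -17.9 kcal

eq. 1 reversed (CH3CHO(g) must end up as a reactant): +39.7 kcal
eq. 2 as written (CH3COOH(l) already on the product side): -115.8 kcal
eq. 3 × 3 (×3 to match 3 CH4(g) in the target): (3)·(-17.9) = -53.7 kcal
delta H = (+39.7) + (-115.8) + (-53.7) = -129.8 kcal

delta H = -129.8 kcal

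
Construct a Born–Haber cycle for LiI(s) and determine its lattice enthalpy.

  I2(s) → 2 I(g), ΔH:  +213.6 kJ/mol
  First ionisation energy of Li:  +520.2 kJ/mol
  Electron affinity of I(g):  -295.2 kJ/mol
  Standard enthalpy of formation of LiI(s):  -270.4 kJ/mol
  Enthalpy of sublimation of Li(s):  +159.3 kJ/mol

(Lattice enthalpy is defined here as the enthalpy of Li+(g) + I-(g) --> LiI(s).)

ΔHf° = 1·ΔHsub + 1·(ΣIE) + 1/2·D(I2) + 1·EA + U
-270.4 = 1·(+159.3) + 1·(+520.2) + 1/2·(+213.6) + 1·(-295.2) + U
U = -270.4 − (+491.1) = -761.5 kJ/mol

U = -761.5 kJ/mol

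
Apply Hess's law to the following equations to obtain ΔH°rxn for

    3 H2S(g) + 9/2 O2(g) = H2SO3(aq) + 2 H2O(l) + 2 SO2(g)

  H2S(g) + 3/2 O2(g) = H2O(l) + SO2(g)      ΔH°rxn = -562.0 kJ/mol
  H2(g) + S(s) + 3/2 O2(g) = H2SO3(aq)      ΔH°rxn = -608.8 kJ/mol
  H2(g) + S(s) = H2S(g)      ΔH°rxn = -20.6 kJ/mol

ΔH°rxn = -1712.2 kJ/mol

equation 1 × 2: (2)·(-562.0) = -1124.0 kJ/mol
equation 2 as written: -608.8 kJ/mol
equation 3 reversed: +20.6 kJ/mol
Since enthalpy is a state function, ΔH°rxn = (-1124.0) + (-608.8) + (+20.6) = -1712.2 kJ/mol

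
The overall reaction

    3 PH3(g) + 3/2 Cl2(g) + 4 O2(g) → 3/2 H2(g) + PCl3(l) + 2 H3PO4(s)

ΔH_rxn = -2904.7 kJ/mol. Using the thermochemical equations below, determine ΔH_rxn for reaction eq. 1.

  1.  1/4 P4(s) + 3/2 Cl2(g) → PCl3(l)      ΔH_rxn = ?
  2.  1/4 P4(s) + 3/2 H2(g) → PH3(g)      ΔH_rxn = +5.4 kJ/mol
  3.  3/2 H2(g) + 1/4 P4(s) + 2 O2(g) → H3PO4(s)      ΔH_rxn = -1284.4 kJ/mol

eq. 1 as written: contributes x
eq. 2 reversed and × 3: (-3)·(+5.4) = -16.2 kJ/mol
eq. 3 × 2: (2)·(-1284.4) = -2568.8 kJ/mol
-2904.7 = (-16.2) + (-2568.8) + x
x = (-2904.7 − (-2585.0)) / (1) = -319.7 kJ/mol

ΔH_rxn = -319.7 kJ/mol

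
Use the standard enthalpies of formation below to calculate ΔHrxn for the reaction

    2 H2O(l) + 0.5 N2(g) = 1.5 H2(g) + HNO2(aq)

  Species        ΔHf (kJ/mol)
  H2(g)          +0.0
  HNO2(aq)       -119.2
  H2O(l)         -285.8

ΔHrxn = 452.4 kJ/mol

Products: 3/2·(+0.0) + 1·(-119.2) = -119.2
Reactants: 2·(-285.8) + 1/2·(+0.0) = -571.6
ΔHrxn = (-119.2) − (-571.6) = 452.4 kJ/mol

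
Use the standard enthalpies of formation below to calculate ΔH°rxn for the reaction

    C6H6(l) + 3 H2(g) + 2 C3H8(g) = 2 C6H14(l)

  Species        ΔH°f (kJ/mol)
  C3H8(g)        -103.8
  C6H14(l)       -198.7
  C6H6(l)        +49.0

ΔH°rxn = Σ nΔHf°(products) − Σ nΔHf°(reactants).
Products: 2·(-198.7) = -397.4
Reactants: 1·(+49.0) + 3·(+0.0) + 2·(-103.8) = -158.6
ΔH°rxn = (-397.4) − (-158.6) = -238.8 kJ/mol

ΔH°rxn = -238.8 kJ/mol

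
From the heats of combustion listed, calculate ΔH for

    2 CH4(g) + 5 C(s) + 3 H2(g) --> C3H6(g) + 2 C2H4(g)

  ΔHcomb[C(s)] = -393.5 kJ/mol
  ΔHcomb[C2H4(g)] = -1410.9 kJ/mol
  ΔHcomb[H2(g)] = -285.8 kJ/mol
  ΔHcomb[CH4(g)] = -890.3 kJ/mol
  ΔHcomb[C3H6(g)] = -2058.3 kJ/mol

ΔH = 274.6 kJ/mol

Using ΔH = Σ nΔHc°(reactants) − Σ nΔHc°(products):
= [2·(-890.3) + 5·(-393.5) + 3·(-285.8)] − [1·(-2058.3) + 2·(-1410.9)]
= 274.6 kJ/mol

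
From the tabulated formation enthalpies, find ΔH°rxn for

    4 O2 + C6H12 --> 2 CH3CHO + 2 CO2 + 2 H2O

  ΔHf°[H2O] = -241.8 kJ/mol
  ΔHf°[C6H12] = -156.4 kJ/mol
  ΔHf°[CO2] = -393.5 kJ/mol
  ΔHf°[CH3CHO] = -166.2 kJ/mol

ΔH°rxn = -1446.6 kJ/mol

ΔH°rxn = Σ nΔHf°(products) − Σ nΔHf°(reactants).
Products: 2·(-166.2) + 2·(-393.5) + 2·(-241.8) = -1603.0
Reactants: 4·(+0.0) + 1·(-156.4) = -156.4
ΔH°rxn = (-1603.0) − (-156.4) = -1446.6 kJ/mol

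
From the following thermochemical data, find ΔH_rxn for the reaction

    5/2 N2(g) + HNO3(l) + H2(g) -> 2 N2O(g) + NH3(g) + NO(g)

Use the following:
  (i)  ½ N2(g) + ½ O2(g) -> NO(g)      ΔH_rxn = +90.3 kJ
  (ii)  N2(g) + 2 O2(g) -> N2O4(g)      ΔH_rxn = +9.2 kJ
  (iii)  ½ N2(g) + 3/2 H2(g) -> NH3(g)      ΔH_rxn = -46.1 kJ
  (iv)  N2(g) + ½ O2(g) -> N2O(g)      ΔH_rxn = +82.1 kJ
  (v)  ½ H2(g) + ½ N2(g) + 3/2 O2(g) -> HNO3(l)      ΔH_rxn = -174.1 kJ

(i) as written (NO(g) already on the product side): +90.3 kJ
(ii): not needed (N2O4(g) appears nowhere else).
(iii) as written (NH3(g) already on the product side): -46.1 kJ
(iv) × 2 (scale by 2 for the 2 N2O(g)): (2)·(+82.1) = +164.2 kJ
(v) reversed (reverse to put HNO3(l) on the reactant side): +174.1 kJ
Since enthalpy is a state function, ΔH_rxn = (1)·(+90.3) + (1)·(-46.1) + (2)·(+82.1) + (-1)·(-174.1) = 382.5 kJ

ΔH_rxn = 382.5 kJ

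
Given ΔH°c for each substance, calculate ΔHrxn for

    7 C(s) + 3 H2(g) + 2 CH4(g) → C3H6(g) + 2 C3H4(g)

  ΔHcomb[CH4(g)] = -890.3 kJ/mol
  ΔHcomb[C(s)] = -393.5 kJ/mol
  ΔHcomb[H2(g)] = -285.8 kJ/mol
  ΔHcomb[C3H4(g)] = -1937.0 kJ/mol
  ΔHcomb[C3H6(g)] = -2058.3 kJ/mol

Using ΔH = Σ nΔHc°(reactants) − Σ nΔHc°(products):
= [7·(-393.5) + 3·(-285.8) + 2·(-890.3)] − [1·(-2058.3) + 2·(-1937.0)]
= 539.8 kJ/mol

ΔHrxn = 539.8 kJ/mol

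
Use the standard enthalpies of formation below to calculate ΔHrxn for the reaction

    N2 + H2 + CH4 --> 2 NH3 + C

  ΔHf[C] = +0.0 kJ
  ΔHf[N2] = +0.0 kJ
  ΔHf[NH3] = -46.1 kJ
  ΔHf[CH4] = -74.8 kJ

ΔHrxn = -17.4 kJ

Products: 2·(-46.1) + 1·(+0.0) = -92.2
Reactants: 1·(+0.0) + 1·(+0.0) + 1·(-74.8) = -74.8
ΔHrxn = (-92.2) − (-74.8) = -17.4 kJ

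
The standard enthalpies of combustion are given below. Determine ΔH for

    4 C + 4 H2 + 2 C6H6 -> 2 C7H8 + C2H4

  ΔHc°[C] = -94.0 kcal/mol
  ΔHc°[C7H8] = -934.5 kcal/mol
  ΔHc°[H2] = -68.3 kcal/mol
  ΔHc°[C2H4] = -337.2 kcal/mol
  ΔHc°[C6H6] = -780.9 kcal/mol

ΔH = -4.8 kcal/mol

Using ΔH = Σ nΔHc°(reactants) − Σ nΔHc°(products):
= [4·(-94.0) + 4·(-68.3) + 2·(-780.9)] − [2·(-934.5) + 1·(-337.2)]
= -4.8 kcal/mol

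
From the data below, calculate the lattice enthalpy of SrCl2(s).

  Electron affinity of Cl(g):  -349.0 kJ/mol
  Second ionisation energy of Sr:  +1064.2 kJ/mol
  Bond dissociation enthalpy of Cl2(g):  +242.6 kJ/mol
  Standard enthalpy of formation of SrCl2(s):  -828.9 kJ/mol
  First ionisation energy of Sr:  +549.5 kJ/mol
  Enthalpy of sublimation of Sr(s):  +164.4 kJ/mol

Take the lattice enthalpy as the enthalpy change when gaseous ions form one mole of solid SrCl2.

U = -2151.6 kJ/mol

ΔHf° = 1·ΔHsub + 1·(ΣIE) + 1·D(Cl2) + 2·EA + U
-828.9 = 1·(+164.4) + 1·(+1613.7) + 1·(+242.6) + 2·(-349.0) + U
U = -828.9 − (+1322.7) = -2151.6 kJ/mol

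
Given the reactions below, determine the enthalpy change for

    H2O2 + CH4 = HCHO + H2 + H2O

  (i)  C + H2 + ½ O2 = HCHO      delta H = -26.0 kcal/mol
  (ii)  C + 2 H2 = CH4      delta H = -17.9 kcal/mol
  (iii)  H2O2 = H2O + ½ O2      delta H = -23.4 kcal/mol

delta H = -31.5 kcal/mol

(i) as written: -26.0 kcal/mol
(ii) reversed: +17.9 kcal/mol
(iii) as written: -23.4 kcal/mol
delta H = (-26.0) + (+17.9) + (-23.4) = -31.5 kcal/mol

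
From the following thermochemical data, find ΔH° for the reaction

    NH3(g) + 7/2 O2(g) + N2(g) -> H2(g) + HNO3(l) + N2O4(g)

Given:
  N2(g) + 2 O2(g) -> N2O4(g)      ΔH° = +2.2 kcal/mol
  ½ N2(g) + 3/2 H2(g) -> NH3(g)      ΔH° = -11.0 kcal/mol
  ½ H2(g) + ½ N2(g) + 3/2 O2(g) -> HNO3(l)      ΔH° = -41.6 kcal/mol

equation 1 as written: +2.2 kcal/mol
equation 2 reversed: +11.0 kcal/mol
equation 3 as written: -41.6 kcal/mol
Since enthalpy is a state function, ΔH° = (1)·(+2.2) + (-1)·(-11.0) + (1)·(-41.6) = -28.4 kcal/mol

ΔH° = -28.4 kcal/mol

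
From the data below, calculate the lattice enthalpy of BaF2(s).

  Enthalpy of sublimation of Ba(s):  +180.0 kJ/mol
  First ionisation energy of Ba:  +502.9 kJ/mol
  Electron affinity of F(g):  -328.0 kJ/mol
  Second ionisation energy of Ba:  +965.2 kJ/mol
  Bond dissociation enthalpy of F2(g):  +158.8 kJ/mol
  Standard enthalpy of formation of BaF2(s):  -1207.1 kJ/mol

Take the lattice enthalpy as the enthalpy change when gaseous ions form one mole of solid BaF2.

U = -2358.0 kJ/mol

ΔHf° = 1·ΔHsub + 1·(ΣIE) + 1·D(F2) + 2·EA + U
-1207.1 = 1·(+180.0) + 1·(+1468.1) + 1·(+158.8) + 2·(-328.0) + U
U = -1207.1 − (+1150.9) = -2358.0 kJ/mol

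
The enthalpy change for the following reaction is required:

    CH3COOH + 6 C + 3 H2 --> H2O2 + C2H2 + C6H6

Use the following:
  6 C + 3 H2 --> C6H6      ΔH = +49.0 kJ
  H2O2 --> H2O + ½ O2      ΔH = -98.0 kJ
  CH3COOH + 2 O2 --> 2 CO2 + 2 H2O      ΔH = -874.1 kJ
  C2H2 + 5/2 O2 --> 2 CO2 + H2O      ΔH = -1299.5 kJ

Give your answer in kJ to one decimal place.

equation 1 as written: +49.0 kJ
equation 2 reversed: +98.0 kJ
equation 3 as written: -874.1 kJ
equation 4 reversed: +1299.5 kJ
ΔH = (+49.0) + (+98.0) + (-874.1) + (+1299.5) = 572.4 kJ

ΔH = 572.4 kJ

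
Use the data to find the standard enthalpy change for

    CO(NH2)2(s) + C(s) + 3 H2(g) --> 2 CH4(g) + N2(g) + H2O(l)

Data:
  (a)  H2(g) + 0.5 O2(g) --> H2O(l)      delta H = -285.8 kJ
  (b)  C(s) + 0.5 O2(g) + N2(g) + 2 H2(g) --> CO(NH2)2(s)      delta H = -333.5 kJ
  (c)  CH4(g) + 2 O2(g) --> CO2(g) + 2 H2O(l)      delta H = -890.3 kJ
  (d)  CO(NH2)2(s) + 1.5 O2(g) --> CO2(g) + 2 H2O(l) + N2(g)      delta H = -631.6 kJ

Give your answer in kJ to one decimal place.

(a) as written: -285.8 kJ
(b) as written: -333.5 kJ
(c) reversed and × 2: (-2)·(-890.3) = +1780.6 kJ
(d) × 2: (2)·(-631.6) = -1263.2 kJ
delta H = (-285.8) + (-333.5) + (+1780.6) + (-1263.2) = -101.9 kJ

delta H = -101.9 kJ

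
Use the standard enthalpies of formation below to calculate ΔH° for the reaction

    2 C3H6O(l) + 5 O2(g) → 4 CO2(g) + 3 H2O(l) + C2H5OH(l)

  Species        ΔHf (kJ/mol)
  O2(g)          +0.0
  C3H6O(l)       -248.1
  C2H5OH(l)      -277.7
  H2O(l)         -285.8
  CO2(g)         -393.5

ΔH° = -2212.9 kJ/mol

Products: 4·(-393.5) + 3·(-285.8) + 1·(-277.7) = -2709.1
Reactants: 2·(-248.1) + 5·(+0.0) = -496.2
ΔH° = (-2709.1) − (-496.2) = -2212.9 kJ/mol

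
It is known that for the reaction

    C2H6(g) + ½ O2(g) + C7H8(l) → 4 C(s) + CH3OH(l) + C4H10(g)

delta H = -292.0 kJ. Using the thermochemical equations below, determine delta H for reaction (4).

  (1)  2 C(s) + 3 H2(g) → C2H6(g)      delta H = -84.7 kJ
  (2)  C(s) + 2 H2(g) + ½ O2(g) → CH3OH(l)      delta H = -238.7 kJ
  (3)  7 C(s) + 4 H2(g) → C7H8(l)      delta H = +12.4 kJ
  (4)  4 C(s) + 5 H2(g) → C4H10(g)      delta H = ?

delta H = -125.6 kJ

(1) reversed (reverse to put C2H6(g) on the reactant side): +84.7 kJ
(2) as written (CH3OH(l) already on the product side): -238.7 kJ
(3) reversed (C7H8(l) must end up as a reactant): -12.4 kJ
(4) as written (C4H10(g) already on the product side): contributes x
-292.0 = (+84.7) + (-238.7) + (-12.4) + x
x = (-292.0 − (-166.4)) / (1) = -125.6 kJ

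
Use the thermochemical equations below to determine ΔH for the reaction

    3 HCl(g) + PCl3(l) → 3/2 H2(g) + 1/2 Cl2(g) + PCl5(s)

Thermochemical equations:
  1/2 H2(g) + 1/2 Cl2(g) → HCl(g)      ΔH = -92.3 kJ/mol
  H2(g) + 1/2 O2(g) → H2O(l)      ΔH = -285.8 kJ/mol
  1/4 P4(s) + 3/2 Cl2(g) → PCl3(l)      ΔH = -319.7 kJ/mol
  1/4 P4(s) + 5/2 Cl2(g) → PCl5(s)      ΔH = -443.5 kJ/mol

ΔH = 153.1 kJ/mol

equation 1 reversed and × 3: (-3)·(-92.3) = +276.9 kJ/mol
equation 2: not needed.
equation 3 reversed: +319.7 kJ/mol
equation 4 as written: -443.5 kJ/mol
By Hess's law, ΔH = (-3)·(-92.3) + (-1)·(-319.7) + (1)·(-443.5) = 153.1 kJ/mol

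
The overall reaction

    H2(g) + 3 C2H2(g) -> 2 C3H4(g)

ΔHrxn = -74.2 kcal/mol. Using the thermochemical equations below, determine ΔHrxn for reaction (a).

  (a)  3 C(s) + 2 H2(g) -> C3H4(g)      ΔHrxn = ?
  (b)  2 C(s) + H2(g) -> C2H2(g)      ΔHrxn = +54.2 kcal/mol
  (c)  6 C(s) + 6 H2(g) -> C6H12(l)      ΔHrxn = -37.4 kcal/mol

ΔHrxn = 44.2 kcal/mol

(a) × 2 (×2 to match 2 C3H4(g) in the target): contributes 2·x
(b) reversed and × 3 (C2H2(g) must end up as a reactant; ×3 to match 3 C2H2(g) in the target): (-3)·(+54.2) = -162.6 kcal/mol
(c): not needed (C6H12(l) appears nowhere else).
-74.2 = (-162.6) + 2·x
x = (-74.2 − (-162.6)) / (2) = 44.2 kcal/mol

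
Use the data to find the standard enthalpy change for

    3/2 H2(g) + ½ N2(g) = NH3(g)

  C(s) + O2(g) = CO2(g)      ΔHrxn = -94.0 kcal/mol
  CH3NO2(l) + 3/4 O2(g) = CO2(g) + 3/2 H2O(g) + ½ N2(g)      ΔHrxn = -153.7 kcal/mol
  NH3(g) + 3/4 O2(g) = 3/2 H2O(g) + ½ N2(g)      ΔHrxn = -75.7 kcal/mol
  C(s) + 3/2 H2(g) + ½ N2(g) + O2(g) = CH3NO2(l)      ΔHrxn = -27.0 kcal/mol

equation 1 reversed: +94.0 kcal/mol
equation 2 as written: -153.7 kcal/mol
equation 3 reversed: +75.7 kcal/mol
equation 4 as written: -27.0 kcal/mol
By Hess's law, ΔHrxn = (-1)·(-94.0) + (1)·(-153.7) + (-1)·(-75.7) + (1)·(-27.0) = -11.0 kcal/mol

ΔHrxn = -11.0 kcal/mol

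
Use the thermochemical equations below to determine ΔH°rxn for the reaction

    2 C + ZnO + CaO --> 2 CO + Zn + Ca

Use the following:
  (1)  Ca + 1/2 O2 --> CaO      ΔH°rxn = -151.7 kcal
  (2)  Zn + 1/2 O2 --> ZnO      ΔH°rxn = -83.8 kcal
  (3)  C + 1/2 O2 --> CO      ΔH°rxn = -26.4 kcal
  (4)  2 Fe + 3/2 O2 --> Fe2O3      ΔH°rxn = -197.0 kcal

(1) reversed: +151.7 kcal
(2) reversed: +83.8 kcal
(3) × 2: (2)·(-26.4) = -52.8 kcal
(4): not needed.
ΔH°rxn = (+151.7) + (+83.8) + (-52.8) = 182.7 kcal

ΔH°rxn = 182.7 kcal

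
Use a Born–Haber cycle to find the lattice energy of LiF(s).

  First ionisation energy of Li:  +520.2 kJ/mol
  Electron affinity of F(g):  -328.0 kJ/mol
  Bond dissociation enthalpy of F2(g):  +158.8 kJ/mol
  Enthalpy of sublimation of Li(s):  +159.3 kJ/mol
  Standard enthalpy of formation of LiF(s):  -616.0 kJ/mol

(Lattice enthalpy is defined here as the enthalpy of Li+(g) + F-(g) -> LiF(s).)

U = -1046.9 kJ/mol

ΔHf° = 1·ΔHsub + 1·(ΣIE) + 1/2·D(F2) + 1·EA + U
-616.0 = 1·(+159.3) + 1·(+520.2) + 1/2·(+158.8) + 1·(-328.0) + U
U = -616.0 − (+430.9) = -1046.9 kJ/mol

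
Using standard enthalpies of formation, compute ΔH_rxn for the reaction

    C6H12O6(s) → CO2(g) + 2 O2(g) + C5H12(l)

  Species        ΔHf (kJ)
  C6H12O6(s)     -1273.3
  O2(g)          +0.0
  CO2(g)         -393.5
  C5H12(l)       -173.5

ΔH°rxn = Σ nΔHf°(products) − Σ nΔHf°(reactants).
Products: 1·(-393.5) + 2·(+0.0) + 1·(-173.5) = -567.0
Reactants: 1·(-1273.3) = -1273.3
ΔH_rxn = (-567.0) − (-1273.3) = 706.3 kJ

ΔH_rxn = 706.3 kJ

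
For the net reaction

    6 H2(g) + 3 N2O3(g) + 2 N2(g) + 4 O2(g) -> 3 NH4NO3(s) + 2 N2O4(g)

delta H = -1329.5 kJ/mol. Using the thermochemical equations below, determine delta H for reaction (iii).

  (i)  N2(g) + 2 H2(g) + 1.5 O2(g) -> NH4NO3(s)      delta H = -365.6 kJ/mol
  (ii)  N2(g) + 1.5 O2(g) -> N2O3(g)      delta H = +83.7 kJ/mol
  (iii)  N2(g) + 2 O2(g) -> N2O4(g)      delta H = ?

(i) × 3 (scale by 3 for the 3 NH4NO3(s)): (3)·(-365.6) = -1096.8 kJ/mol
(ii) reversed and × 3 (reverse to put N2O3(g) on the reactant side; scale by 3 for the 3 N2O3(g)): (-3)·(+83.7) = -251.1 kJ/mol
(iii) × 2 (×2 to match 2 N2O4(g) in the target): contributes 2·x
-1329.5 = (-1096.8) + (-251.1) + 2·x
x = (-1329.5 − (-1347.9)) / (2) = 9.2 kJ/mol

delta H = 9.2 kJ/mol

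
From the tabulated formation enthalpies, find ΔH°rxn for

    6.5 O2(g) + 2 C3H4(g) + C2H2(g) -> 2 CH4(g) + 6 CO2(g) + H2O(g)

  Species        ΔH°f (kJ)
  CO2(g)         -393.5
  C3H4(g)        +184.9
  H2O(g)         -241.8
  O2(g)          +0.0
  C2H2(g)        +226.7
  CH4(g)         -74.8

ΔH°rxn = -3348.9 kJ

Products: 2·(-74.8) + 6·(-393.5) + 1·(-241.8) = -2752.4
Reactants: 13/2·(+0.0) + 2·(+184.9) + 1·(+226.7) = +596.5
ΔH°rxn = (-2752.4) − (+596.5) = -3348.9 kJ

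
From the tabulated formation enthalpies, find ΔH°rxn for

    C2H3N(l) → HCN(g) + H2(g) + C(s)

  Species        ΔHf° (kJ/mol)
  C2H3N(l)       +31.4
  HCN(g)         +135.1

ΔH°rxn = 103.7 kJ/mol

Products: 1·(+135.1) + 1·(+0.0) + 1·(+0.0) = +135.1
Reactants: 1·(+31.4) = +31.4
ΔH°rxn = (+135.1) − (+31.4) = 103.7 kJ/mol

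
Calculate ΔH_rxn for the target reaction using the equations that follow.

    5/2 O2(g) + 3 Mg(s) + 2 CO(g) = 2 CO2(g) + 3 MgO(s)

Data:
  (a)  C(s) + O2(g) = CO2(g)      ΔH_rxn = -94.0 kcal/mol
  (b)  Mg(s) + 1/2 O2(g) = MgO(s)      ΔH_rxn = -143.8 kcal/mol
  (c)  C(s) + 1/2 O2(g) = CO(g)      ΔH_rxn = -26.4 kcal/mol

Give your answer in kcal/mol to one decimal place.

(a) × 2: (2)·(-94.0) = -188.0 kcal/mol
(b) × 3: (3)·(-143.8) = -431.4 kcal/mol
(c) reversed and × 2: (-2)·(-26.4) = +52.8 kcal/mol
ΔH_rxn = (-188.0) + (-431.4) + (+52.8) = -566.6 kcal/mol

ΔH_rxn = -566.6 kcal/mol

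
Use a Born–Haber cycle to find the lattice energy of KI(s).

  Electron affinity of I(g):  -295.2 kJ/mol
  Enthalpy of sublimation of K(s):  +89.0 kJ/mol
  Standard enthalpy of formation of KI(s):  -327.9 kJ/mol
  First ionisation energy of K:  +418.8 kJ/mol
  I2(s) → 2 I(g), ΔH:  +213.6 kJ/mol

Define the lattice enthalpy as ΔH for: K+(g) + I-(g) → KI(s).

U = -647.3 kJ/mol

ΔHf° = 1·ΔHsub + 1·(ΣIE) + 1/2·D(I2) + 1·EA + U
-327.9 = 1·(+89.0) + 1·(+418.8) + 1/2·(+213.6) + 1·(-295.2) + U
U = -327.9 − (+319.4) = -647.3 kJ/mol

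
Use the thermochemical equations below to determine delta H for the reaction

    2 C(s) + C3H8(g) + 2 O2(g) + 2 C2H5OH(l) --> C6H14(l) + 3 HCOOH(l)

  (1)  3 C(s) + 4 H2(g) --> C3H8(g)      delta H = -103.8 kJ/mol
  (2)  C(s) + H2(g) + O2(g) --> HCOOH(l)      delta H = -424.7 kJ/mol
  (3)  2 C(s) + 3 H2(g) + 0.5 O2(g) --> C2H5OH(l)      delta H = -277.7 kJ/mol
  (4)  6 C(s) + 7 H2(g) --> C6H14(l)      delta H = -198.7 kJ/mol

(1) reversed: +103.8 kJ/mol
(2) × 3: (3)·(-424.7) = -1274.1 kJ/mol
(3) reversed and × 2: (-2)·(-277.7) = +555.4 kJ/mol
(4) as written: -198.7 kJ/mol
Combining the equations, delta H = (-1)·(-103.8) + (3)·(-424.7) + (-2)·(-277.7) + (1)·(-198.7) = -813.6 kJ/mol

delta H = -813.6 kJ/mol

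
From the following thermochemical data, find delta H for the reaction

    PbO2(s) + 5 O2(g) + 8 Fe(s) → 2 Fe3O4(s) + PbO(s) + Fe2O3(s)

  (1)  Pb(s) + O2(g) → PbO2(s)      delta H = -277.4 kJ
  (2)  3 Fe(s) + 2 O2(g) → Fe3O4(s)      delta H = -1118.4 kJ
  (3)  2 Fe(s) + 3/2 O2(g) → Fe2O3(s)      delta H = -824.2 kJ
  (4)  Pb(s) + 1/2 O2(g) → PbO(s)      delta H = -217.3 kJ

delta H = -3000.9 kJ

(1) reversed (PbO2(s) must end up as a reactant): +277.4 kJ
(2) × 2 (scale by 2 for the 2 Fe3O4(s)): (2)·(-1118.4) = -2236.8 kJ
(3) as written (Fe2O3(s) already on the product side): -824.2 kJ
(4) as written (PbO(s) already on the product side): -217.3 kJ
delta H = (-1)·(-277.4) + (2)·(-1118.4) + (1)·(-824.2) + (1)·(-217.3) = -3000.9 kJ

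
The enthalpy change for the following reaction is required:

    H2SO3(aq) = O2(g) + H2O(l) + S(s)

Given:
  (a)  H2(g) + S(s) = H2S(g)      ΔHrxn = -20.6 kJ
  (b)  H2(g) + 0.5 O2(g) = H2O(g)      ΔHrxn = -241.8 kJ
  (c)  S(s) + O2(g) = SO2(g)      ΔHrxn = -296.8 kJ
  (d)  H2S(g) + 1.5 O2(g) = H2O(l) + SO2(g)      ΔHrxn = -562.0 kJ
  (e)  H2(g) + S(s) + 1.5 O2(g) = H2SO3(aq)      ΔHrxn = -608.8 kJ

ΔHrxn = 323.0 kJ

(a) as written: -20.6 kJ
(b): not needed.
(c) reversed: +296.8 kJ
(d) as written: -562.0 kJ
(e) reversed: +608.8 kJ
By Hess's law, ΔHrxn = (1)·(-20.6) + (-1)·(-296.8) + (1)·(-562.0) + (-1)·(-608.8) = 323.0 kJ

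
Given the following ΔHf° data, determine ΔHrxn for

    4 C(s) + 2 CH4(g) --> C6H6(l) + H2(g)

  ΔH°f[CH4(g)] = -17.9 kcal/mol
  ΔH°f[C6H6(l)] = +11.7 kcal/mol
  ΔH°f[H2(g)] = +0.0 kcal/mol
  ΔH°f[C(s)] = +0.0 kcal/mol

Products: 1·(+11.7) + 1·(+0.0) = +11.7
Reactants: 4·(+0.0) + 2·(-17.9) = -35.8
ΔHrxn = (+11.7) − (-35.8) = 47.5 kcal/mol

ΔHrxn = 47.5 kcal/mol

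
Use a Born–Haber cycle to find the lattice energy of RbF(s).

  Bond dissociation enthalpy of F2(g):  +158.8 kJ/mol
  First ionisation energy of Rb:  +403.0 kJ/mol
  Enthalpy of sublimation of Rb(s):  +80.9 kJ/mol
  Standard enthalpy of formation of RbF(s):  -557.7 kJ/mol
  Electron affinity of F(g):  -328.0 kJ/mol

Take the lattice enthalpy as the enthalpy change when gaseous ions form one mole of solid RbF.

ΔHf° = 1·ΔHsub + 1·(ΣIE) + 1/2·D(F2) + 1·EA + U
-557.7 = 1·(+80.9) + 1·(+403.0) + 1/2·(+158.8) + 1·(-328.0) + U
U = -557.7 − (+235.3) = -793.0 kJ/mol

U = -793.0 kJ/mol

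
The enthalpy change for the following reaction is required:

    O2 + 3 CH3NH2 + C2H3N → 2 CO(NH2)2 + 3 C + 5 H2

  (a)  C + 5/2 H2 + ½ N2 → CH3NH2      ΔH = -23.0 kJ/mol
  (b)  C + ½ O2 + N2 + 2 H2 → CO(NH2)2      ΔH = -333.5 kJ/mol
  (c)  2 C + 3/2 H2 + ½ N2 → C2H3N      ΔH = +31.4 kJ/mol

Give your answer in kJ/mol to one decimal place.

(a) reversed and × 3: (-3)·(-23.0) = +69.0 kJ/mol
(b) × 2: (2)·(-333.5) = -667.0 kJ/mol
(c) reversed: -31.4 kJ/mol
Since enthalpy is a state function, ΔH = (-3)·(-23.0) + (2)·(-333.5) + (-1)·(+31.4) = -629.4 kJ/mol

ΔH = -629.4 kJ/mol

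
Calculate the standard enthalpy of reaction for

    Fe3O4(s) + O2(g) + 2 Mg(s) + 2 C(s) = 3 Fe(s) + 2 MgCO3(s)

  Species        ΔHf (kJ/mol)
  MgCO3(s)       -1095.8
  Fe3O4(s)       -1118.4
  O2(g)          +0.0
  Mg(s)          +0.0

ΔHrxn = -1073.2 kJ/mol

Products: 3·(+0.0) + 2·(-1095.8) = -2191.6
Reactants: 1·(-1118.4) + 1·(+0.0) + 2·(+0.0) + 2·(+0.0) = -1118.4
ΔHrxn = (-2191.6) − (-1118.4) = -1073.2 kJ/mol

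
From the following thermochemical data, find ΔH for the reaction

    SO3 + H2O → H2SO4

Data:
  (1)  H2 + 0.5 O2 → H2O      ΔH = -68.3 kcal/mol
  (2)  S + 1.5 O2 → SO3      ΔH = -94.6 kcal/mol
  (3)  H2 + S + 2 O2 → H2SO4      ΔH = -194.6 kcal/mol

(1) reversed (H2O must end up as a reactant): +68.3 kcal/mol
(2) reversed (reverse to put SO3 on the reactant side): +94.6 kcal/mol
(3) as written (H2SO4 already on the product side): -194.6 kcal/mol
ΔH = (-1)·(-68.3) + (-1)·(-94.6) + (1)·(-194.6) = -31.7 kcal/mol

ΔH = -31.7 kcal/mol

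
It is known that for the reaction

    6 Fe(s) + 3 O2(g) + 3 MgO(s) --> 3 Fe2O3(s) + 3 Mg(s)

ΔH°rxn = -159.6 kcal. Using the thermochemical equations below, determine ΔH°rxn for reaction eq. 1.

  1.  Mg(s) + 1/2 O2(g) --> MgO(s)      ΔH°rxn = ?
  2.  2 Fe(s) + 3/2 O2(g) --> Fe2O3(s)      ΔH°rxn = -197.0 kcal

ΔH°rxn = -143.8 kcal

eq. 1 reversed and × 3: contributes −3·x
eq. 2 × 3: (3)·(-197.0) = -591.0 kcal
-159.6 = (-591.0) − 3·x
x = (-159.6 − (-591.0)) / (-3) = -143.8 kcal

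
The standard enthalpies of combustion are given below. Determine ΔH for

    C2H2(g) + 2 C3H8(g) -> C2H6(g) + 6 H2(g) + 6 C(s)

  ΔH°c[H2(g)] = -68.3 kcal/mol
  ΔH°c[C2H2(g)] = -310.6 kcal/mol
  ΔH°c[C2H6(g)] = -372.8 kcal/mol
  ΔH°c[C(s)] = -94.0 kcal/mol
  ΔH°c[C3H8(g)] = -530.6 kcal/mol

Using ΔH = Σ nΔHc°(reactants) − Σ nΔHc°(products):
= [1·(-310.6) + 2·(-530.6)] − [1·(-372.8) + 6·(-68.3) + 6·(-94.0)]
= -25.2 kcal/mol

ΔH = -25.2 kcal/mol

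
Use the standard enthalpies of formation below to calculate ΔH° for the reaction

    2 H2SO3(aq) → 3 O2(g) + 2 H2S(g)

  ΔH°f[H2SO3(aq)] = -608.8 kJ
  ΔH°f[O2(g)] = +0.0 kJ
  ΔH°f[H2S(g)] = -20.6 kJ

Products: 3·(+0.0) + 2·(-20.6) = -41.2
Reactants: 2·(-608.8) = -1217.6
ΔH° = (-41.2) − (-1217.6) = 1176.4 kJ

ΔH° = 1176.4 kJ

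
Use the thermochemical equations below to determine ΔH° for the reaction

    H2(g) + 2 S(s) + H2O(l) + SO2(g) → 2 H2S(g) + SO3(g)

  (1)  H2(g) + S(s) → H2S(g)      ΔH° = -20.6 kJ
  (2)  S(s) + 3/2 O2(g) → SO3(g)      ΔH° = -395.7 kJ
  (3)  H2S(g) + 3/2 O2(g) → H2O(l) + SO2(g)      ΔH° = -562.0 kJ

(1) as written (H2(g) already on the reactant side): -20.6 kJ
(2) as written (SO3(g) already on the product side): -395.7 kJ
(3) reversed (reverse to put H2O(l) on the reactant side): +562.0 kJ
By Hess's law, ΔH° = (1)·(-20.6) + (1)·(-395.7) + (-1)·(-562.0) = 145.7 kJ

ΔH° = 145.7 kJ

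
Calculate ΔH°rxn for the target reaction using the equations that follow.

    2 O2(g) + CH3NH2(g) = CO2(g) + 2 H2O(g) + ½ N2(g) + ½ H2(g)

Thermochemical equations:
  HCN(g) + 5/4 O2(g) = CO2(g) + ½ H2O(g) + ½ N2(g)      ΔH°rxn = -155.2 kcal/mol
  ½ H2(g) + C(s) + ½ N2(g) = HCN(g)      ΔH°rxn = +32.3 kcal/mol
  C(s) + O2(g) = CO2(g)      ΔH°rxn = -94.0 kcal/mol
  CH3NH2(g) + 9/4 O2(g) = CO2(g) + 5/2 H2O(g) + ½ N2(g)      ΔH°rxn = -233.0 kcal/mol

equation 1 reversed: +155.2 kcal/mol
equation 2 reversed: -32.3 kcal/mol
equation 3 as written: -94.0 kcal/mol
equation 4 as written: -233.0 kcal/mol
ΔH°rxn = (-1)·(-155.2) + (-1)·(+32.3) + (1)·(-94.0) + (1)·(-233.0) = -204.1 kcal/mol

ΔH°rxn = -204.1 kcal/mol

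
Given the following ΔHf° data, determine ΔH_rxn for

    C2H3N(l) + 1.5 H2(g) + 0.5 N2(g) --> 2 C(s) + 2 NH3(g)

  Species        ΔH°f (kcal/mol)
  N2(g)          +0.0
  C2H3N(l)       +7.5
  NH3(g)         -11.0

ΔH_rxn = -29.5 kcal/mol

Products: 2·(+0.0) + 2·(-11.0) = -22.0
Reactants: 1·(+7.5) + 3/2·(+0.0) + 1/2·(+0.0) = +7.5
ΔH_rxn = (-22.0) − (+7.5) = -29.5 kcal/mol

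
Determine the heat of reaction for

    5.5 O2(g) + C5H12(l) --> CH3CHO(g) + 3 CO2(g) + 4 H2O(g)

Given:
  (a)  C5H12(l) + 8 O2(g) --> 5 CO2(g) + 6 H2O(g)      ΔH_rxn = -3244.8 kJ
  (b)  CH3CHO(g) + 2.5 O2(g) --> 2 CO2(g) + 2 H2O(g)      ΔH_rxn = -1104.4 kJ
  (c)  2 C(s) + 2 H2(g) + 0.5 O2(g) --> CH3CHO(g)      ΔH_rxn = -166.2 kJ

(a) as written: -3244.8 kJ
(b) reversed: +1104.4 kJ
(c): not needed.
Combining the equations, ΔH_rxn = (1)·(-3244.8) + (-1)·(-1104.4) = -2140.4 kJ

ΔH_rxn = -2140.4 kJ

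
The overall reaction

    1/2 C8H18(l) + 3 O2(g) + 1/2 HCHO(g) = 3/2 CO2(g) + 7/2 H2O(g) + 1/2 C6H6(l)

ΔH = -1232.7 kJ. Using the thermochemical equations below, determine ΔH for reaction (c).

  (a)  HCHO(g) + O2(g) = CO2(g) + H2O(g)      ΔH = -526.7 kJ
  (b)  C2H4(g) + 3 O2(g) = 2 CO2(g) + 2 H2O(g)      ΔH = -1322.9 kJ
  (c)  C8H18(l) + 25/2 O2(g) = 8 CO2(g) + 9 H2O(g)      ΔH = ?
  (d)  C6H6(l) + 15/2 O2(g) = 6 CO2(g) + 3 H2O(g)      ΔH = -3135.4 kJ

(a) × 1/2 (×1/2 to match 1/2 HCHO(g) in the target): (1/2)·(-526.7) = -263.35 kJ
(b): not needed (C2H4(g) appears nowhere else).
(c) × 1/2 (×1/2 to match 1/2 C8H18(l) in the target): contributes 1/2·x
(d) reversed and × 1/2 (C6H6(l) must end up as a product; ×1/2 to match 1/2 C6H6(l) in the target): (-1/2)·(-3135.4) = +1567.7 kJ
-1232.7 = (-263.35) + (+1567.7) + 1/2·x
x = (-1232.7 − (+1304.35)) / (1/2) = -5074.1 kJ

ΔH = -5074.1 kJ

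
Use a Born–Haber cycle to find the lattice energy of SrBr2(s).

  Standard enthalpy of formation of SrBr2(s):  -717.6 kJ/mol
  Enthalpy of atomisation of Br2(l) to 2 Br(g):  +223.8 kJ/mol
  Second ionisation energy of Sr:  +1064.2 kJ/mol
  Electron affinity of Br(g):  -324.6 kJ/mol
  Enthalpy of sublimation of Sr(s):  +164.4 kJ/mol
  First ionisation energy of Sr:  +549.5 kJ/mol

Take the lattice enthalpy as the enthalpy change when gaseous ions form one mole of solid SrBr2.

U = -2070.3 kJ/mol

ΔHf° = 1·ΔHsub + 1·(ΣIE) + 1·D(Br2) + 2·EA + U
-717.6 = 1·(+164.4) + 1·(+1613.7) + 1·(+223.8) + 2·(-324.6) + U
U = -717.6 − (+1352.7) = -2070.3 kJ/mol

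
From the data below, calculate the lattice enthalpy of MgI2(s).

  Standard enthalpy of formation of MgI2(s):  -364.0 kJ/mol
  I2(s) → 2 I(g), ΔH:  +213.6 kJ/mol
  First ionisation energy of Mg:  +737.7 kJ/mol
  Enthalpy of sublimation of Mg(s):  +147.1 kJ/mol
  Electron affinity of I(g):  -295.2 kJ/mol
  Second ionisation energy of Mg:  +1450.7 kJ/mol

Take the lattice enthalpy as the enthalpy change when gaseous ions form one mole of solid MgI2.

U = -2322.7 kJ/mol

ΔHf° = 1·ΔHsub + 1·(ΣIE) + 1·D(I2) + 2·EA + U
-364.0 = 1·(+147.1) + 1·(+2188.4) + 1·(+213.6) + 2·(-295.2) + U
U = -364.0 − (+1958.7) = -2322.7 kJ/mol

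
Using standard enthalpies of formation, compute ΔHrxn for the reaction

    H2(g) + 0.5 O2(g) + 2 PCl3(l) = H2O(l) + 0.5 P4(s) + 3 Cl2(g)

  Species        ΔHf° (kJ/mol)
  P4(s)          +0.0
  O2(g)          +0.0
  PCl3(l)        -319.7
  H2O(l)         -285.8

ΔHrxn = 353.6 kJ/mol

Products: 1·(-285.8) + 1/2·(+0.0) + 3·(+0.0) = -285.8
Reactants: 1·(+0.0) + 1/2·(+0.0) + 2·(-319.7) = -639.4
ΔHrxn = (-285.8) − (-639.4) = 353.6 kJ/mol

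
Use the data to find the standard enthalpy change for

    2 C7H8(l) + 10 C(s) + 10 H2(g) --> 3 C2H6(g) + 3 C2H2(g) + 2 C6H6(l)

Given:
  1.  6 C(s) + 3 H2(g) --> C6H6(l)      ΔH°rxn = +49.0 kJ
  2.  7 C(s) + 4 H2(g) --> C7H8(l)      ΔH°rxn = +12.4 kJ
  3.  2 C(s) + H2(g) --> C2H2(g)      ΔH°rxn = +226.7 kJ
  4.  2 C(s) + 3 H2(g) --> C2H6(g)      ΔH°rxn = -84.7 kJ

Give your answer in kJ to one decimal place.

eq. 1 × 2: (2)·(+49.0) = +98.0 kJ
eq. 2 reversed and × 2: (-2)·(+12.4) = -24.8 kJ
eq. 3 × 3: (3)·(+226.7) = +680.1 kJ
eq. 4 × 3: (3)·(-84.7) = -254.1 kJ
Summing the manipulated equations, ΔH°rxn = (2)·(+49.0) + (-2)·(+12.4) + (3)·(+226.7) + (3)·(-84.7) = 499.2 kJ

ΔH°rxn = 499.2 kJ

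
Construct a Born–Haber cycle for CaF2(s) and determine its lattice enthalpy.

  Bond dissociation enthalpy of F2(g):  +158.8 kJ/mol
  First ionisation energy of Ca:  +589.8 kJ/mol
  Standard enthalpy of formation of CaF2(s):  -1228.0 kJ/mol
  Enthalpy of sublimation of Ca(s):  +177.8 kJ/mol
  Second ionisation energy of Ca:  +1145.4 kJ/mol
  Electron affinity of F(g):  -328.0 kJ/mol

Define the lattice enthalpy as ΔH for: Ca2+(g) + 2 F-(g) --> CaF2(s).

U = -2643.8 kJ/mol

ΔHf° = 1·ΔHsub + 1·(ΣIE) + 1·D(F2) + 2·EA + U
-1228.0 = 1·(+177.8) + 1·(+1735.2) + 1·(+158.8) + 2·(-328.0) + U
U = -1228.0 − (+1415.8) = -2643.8 kJ/mol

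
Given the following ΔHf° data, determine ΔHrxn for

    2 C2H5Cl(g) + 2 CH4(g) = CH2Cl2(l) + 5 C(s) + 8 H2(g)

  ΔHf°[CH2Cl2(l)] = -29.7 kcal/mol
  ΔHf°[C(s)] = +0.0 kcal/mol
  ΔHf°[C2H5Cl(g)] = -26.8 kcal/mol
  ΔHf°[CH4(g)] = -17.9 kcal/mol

ΔH°rxn = Σ nΔHf°(products) − Σ nΔHf°(reactants).
Products: 1·(-29.7) + 5·(+0.0) + 8·(+0.0) = -29.7
Reactants: 2·(-26.8) + 2·(-17.9) = -89.4
ΔHrxn = (-29.7) − (-89.4) = 59.7 kcal/mol

ΔHrxn = 59.7 kcal/mol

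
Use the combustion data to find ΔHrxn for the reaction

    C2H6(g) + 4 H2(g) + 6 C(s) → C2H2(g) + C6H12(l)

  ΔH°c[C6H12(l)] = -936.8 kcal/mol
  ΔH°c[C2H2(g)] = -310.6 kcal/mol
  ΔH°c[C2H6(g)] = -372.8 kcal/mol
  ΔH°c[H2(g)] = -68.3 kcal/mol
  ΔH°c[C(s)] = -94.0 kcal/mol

ΔHrxn = 37.4 kcal/mol

With combustion enthalpies, reactants minus products:
= [1·(-372.8) + 4·(-68.3) + 6·(-94.0)] − [1·(-310.6) + 1·(-936.8)]
= 37.4 kcal/mol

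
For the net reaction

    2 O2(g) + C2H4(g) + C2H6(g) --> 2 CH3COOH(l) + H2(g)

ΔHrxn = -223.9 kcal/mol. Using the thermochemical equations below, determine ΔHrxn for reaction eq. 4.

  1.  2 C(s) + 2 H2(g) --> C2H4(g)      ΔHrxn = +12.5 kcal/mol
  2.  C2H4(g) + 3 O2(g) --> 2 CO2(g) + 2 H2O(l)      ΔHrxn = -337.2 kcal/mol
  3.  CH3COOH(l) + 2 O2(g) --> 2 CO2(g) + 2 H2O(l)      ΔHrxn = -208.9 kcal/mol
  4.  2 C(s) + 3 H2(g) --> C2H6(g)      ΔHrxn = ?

eq. 1 as written: +12.5 kcal/mol
eq. 2 × 2: (2)·(-337.2) = -674.4 kcal/mol
eq. 3 reversed and × 2: (-2)·(-208.9) = +417.8 kcal/mol
eq. 4 reversed: contributes −x
-223.9 = (+12.5) + (-674.4) + (+417.8) − x
x = (-223.9 − (-244.1)) / (-1) = -20.2 kcal/mol

ΔHrxn = -20.2 kcal/mol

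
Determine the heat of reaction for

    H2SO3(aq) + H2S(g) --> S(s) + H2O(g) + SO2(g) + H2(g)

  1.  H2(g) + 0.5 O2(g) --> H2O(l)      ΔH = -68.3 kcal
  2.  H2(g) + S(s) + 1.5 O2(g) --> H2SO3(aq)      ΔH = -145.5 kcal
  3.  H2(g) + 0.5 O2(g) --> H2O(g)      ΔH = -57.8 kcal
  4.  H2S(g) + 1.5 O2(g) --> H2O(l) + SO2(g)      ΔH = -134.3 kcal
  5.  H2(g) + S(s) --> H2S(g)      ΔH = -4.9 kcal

eq. 1 reversed: +68.3 kcal
eq. 2 reversed: +145.5 kcal
eq. 3 as written: -57.8 kcal
eq. 4 as written: -134.3 kcal
eq. 5: not needed.
By Hess's law, ΔH = (-1)·(-68.3) + (-1)·(-145.5) + (1)·(-57.8) + (1)·(-134.3) = 21.7 kcal

ΔH = 21.7 kcal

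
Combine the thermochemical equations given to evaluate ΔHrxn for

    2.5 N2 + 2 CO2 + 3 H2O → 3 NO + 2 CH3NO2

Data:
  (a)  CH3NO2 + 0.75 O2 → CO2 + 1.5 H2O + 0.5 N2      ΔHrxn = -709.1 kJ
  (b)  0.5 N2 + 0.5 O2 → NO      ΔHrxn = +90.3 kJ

(a) reversed and × 2 (CH3NO2 must end up as a product; ×2 to match 2 CH3NO2 in the target): (-2)·(-709.1) = +1418.2 kJ
(b) × 3 (scale by 3 for the 3 NO): (3)·(+90.3) = +270.9 kJ
By Hess's law, ΔHrxn = (+1418.2) + (+270.9) = 1689.1 kJ

ΔHrxn = 1689.1 kJ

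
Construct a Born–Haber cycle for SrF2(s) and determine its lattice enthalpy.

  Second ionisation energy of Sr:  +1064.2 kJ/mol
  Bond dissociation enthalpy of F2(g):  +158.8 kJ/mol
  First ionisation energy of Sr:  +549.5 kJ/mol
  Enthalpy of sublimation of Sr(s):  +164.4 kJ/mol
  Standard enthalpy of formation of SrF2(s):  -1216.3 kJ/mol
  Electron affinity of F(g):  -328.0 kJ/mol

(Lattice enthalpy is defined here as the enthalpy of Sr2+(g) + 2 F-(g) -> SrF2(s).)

ΔHf° = 1·ΔHsub + 1·(ΣIE) + 1·D(F2) + 2·EA + U
-1216.3 = 1·(+164.4) + 1·(+1613.7) + 1·(+158.8) + 2·(-328.0) + U
U = -1216.3 − (+1280.9) = -2497.2 kJ/mol

U = -2497.2 kJ/mol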